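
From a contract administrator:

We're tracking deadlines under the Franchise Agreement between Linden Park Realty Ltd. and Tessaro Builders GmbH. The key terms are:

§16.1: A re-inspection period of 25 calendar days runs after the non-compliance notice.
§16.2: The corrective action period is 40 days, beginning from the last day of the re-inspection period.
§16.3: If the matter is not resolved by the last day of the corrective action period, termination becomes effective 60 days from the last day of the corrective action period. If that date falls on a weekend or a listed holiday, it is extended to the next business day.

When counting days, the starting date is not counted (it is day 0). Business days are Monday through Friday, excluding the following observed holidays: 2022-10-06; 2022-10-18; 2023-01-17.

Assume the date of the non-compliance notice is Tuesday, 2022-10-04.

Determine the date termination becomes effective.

Adding 25 calendar days to 2022-10-04 gives 2022-10-29, which is the last day of the re-inspection period.
The last day of the corrective action period: 2022-10-29 + 40 days = 2022-12-08.
The date termination becomes effective: 60 calendar days after 2022-12-08 is 2023-02-06. 2023-02-06 is a Monday and is not a listed holiday, so no roll-forward applies.

2023-02-06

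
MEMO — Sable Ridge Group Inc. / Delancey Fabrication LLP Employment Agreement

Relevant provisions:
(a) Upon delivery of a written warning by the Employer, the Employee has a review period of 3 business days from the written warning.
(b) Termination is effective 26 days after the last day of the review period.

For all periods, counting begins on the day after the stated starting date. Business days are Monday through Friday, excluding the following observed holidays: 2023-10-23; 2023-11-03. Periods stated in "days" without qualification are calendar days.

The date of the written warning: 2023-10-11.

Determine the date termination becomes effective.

2023-11-11

The last day of the review period: 3 business days after Wednesday, 2023-10-11, skipping weekends — Oct 12, Oct 13, Oct 16 — lands on Monday, 2023-10-16.
The date termination becomes effective: 2023-10-16 + 26 days = 2023-11-11.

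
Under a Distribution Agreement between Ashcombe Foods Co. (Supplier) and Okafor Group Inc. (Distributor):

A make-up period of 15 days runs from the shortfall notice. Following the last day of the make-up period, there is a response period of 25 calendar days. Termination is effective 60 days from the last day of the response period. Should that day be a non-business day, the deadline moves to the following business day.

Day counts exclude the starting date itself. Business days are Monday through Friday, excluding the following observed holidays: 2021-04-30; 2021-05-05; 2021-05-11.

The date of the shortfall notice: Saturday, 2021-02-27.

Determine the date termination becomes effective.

Adding 15 calendar days to 2021-02-27 gives 2021-03-14, which is the last day of the make-up period.
Adding 25 calendar days to 2021-03-14 gives 2021-04-08, which is the last day of the response period.
Adding 60 calendar days to 2021-04-08 gives 2021-06-07, which is the date termination becomes effective. 2021-06-07 is a Monday and is not a listed holiday, so no roll-forward applies.

2021-06-07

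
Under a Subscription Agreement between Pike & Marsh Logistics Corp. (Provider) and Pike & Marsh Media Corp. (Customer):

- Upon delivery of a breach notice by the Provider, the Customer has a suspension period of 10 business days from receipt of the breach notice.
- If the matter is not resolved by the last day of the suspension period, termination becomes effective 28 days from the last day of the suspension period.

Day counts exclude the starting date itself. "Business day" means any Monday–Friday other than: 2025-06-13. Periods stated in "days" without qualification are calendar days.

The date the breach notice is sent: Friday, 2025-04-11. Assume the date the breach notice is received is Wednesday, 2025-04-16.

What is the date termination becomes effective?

2025-05-28

The last day of the suspension period: 10 business days after Wednesday, 2025-04-16, skipping weekends — Apr 17, Apr 18, Apr 21, Apr 22, Apr 23, Apr 24, Apr 25, Apr 28, Apr 29, Apr 30 — lands on Wednesday, 2025-04-30.
The date termination becomes effective: 2025-04-30 + 28 days = 2025-05-28.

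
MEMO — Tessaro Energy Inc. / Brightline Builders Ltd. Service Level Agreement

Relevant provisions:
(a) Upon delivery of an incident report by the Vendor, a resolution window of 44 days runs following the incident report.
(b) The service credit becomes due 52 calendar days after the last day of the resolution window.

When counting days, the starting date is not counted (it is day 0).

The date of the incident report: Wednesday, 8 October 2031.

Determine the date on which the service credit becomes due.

Adding 44 calendar days to 8 October 2031 gives 21 November 2031, which is the last day of the resolution window.
The date on which the service credit becomes due: 52 calendar days after 21 November 2031 is 12 January 2032.

12 January 2032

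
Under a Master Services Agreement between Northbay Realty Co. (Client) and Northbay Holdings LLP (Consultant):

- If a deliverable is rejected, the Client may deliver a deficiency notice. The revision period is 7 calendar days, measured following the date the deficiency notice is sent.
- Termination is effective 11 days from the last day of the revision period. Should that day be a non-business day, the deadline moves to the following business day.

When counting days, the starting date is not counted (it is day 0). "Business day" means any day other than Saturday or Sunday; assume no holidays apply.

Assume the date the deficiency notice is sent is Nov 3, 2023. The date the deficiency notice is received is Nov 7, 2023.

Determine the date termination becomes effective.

The last day of the revision period: Nov 3, 2023 + 7 days = Nov 10, 2023.
Adding 11 calendar days to Nov 10, 2023 gives Nov 21, 2023, which is the date termination becomes effective. Nov 21, 2023 is a Tuesday, so no roll-forward applies.

Nov 21, 2023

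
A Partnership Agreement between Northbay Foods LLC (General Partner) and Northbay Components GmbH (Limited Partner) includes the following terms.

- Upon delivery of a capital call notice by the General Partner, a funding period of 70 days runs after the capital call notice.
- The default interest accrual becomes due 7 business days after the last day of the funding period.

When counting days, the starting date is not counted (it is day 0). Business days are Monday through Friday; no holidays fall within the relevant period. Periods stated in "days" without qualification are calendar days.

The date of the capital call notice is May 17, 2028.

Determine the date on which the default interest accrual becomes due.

Aug 4, 2028

Adding 70 calendar days to May 17, 2028 gives Jul 26, 2028, which is the last day of the funding period.
The date on which the default interest accrual becomes due: counting 7 business days from Wednesday, Jul 26, 2028 (Jul 27, Jul 28, Jul 31, Aug 1, Aug 2, Aug 3, Aug 4, skipping weekends) reaches Friday, Aug 4, 2028.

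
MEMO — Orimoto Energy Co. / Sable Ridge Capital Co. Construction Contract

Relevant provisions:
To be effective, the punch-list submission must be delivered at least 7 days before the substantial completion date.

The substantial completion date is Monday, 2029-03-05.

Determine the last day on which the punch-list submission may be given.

Counting back 7 calendar days from 2029-03-05 gives 2029-02-26.

2029-02-26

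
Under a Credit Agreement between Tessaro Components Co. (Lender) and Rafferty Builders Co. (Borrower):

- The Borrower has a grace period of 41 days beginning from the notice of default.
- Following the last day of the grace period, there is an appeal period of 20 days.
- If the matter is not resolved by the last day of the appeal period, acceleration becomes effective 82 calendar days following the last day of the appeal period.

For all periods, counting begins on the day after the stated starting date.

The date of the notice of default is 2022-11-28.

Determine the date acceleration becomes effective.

2023-04-20

The last day of the grace period: 2022-11-28 + 41 days = 2023-01-08.
The last day of the appeal period: 2023-01-08 + 20 days = 2023-01-28.
The date acceleration becomes effective: 82 calendar days after 2023-01-28 is 2023-04-20.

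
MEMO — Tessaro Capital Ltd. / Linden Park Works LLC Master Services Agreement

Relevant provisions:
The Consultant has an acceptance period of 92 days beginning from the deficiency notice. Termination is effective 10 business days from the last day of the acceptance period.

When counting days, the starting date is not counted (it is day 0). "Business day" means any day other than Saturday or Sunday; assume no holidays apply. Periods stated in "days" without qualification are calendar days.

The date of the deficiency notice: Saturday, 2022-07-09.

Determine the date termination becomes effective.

The last day of the acceptance period: 2022-07-09 + 92 days = 2022-10-09.
The date termination becomes effective: 10 business days after Sunday, 2022-10-09, skipping weekends — Oct 10, Oct 11, Oct 12, Oct 13, Oct 14, Oct 17, Oct 18, Oct 19, Oct 20, Oct 21 — lands on Friday, 2022-10-21.

2022-10-21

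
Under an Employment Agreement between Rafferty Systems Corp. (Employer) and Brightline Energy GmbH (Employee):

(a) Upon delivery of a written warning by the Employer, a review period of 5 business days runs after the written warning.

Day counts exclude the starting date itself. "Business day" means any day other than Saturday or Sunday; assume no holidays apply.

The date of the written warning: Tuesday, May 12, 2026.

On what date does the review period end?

The last day of the review period: counting 5 business days from Tuesday, May 12, 2026 (May 13, May 14, May 15, May 18, May 19, skipping weekends) reaches Tuesday, May 19, 2026.

May 19, 2026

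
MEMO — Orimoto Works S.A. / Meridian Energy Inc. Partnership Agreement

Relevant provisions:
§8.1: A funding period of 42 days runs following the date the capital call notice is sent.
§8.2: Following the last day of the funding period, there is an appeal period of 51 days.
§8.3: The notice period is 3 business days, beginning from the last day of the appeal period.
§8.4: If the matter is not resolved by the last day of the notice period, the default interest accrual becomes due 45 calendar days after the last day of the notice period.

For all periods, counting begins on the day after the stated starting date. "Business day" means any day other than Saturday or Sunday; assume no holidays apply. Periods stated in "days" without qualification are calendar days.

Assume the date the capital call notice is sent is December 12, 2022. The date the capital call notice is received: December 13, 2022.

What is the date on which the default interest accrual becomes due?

Adding 42 calendar days to December 12, 2022 gives January 23, 2023, which is the last day of the funding period.
The last day of the appeal period: 51 calendar days after January 23, 2023 is March 15, 2023.
From Wednesday, March 15, 2023, 3 business days (Mar 16, Mar 17, Mar 20, skipping weekends) brings us to Monday, March 20, 2023, which is the last day of the notice period.
The date on which the default interest accrual becomes due: March 20, 2023 + 45 days = May 4, 2023.

May 4, 2023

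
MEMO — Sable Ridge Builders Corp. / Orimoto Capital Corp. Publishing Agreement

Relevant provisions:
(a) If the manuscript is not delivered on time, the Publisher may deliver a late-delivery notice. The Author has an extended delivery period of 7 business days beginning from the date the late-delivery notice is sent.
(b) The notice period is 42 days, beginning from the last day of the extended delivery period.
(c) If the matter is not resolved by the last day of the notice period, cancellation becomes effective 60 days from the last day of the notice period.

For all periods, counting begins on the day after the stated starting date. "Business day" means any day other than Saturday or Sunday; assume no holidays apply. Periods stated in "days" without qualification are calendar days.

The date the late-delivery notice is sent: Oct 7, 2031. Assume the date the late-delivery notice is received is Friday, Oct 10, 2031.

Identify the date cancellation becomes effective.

The last day of the extended delivery period: counting 7 business days from Tuesday, Oct 7, 2031 (Oct 8, Oct 9, Oct 10, Oct 13, Oct 14, Oct 15, Oct 16, skipping weekends) reaches Thursday, Oct 16, 2031.
The last day of the notice period: Oct 16, 2031 + 42 days = Nov 27, 2031.
The date cancellation becomes effective: 60 calendar days after Nov 27, 2031 is Jan 26, 2032.

Jan 26, 2032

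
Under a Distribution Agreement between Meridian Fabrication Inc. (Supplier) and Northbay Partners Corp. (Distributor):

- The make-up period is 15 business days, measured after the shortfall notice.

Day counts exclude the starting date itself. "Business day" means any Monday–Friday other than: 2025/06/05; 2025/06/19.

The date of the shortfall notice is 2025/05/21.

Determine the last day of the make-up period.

2025/06/12

The last day of the make-up period: 15 business days after Wednesday, 2025/05/21, skipping weekends and the listed holiday on Jun 5 — May 22, May 23, May 26, May 27, …, Jun 10, Jun 11, Jun 12 — lands on Thursday, 2025/06/12.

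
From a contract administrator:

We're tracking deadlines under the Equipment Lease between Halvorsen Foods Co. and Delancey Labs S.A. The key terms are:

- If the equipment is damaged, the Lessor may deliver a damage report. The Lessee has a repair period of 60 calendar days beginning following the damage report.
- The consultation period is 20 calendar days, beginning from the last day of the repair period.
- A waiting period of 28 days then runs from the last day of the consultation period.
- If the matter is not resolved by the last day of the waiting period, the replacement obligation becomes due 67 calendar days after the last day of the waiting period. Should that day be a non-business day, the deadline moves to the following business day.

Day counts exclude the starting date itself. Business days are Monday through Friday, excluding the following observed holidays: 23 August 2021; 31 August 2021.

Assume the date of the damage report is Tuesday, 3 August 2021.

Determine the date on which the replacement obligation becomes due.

25 January 2022

The last day of the repair period: 60 calendar days after 3 August 2021 is 2 October 2021.
Adding 20 calendar days to 2 October 2021 gives 22 October 2021, which is the last day of the consultation period.
The last day of the waiting period: 22 October 2021 + 28 days = 19 November 2021.
Adding 67 calendar days to 19 November 2021 gives 25 January 2022, which is the date on which the replacement obligation becomes due. 25 January 2022 is a Tuesday and is not a listed holiday, so no roll-forward applies.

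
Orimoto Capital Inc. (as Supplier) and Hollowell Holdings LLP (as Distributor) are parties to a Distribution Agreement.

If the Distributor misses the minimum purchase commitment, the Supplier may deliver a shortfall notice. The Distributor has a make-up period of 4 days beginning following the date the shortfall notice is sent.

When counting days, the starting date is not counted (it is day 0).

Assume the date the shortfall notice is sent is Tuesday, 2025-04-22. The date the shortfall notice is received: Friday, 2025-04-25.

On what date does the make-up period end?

2025-04-26

The last day of the make-up period: 2025-04-22 + 4 days = 2025-04-26.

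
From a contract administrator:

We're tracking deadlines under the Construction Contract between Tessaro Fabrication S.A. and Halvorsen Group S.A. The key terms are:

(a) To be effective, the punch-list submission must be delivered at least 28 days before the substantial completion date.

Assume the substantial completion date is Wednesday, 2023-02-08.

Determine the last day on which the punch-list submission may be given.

Counting back 28 calendar days from 2023-02-08 gives 2023-01-11.

2023-01-11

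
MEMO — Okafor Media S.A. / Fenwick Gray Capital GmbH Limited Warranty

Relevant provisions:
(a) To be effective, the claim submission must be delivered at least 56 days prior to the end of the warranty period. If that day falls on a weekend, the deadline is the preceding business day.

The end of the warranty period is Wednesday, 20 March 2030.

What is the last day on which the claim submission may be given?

23 January 2030

20 March 2030 minus 56 days is 23 January 2030. That is a Wednesday, so no adjustment is needed.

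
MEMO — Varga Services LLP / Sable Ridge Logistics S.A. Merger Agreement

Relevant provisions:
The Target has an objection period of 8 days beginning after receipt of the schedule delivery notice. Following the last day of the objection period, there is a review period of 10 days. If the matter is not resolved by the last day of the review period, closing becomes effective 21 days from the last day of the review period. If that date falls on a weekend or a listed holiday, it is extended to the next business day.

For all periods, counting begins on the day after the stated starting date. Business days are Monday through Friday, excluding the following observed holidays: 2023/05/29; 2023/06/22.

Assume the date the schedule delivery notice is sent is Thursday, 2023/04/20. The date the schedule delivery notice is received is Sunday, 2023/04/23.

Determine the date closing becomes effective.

2023/06/01

The last day of the objection period: 8 calendar days after 2023/04/23 is 2023/05/01.
The last day of the review period: 2023/05/01 + 10 days = 2023/05/11.
Adding 21 calendar days to 2023/05/11 gives 2023/06/01, which is the date closing becomes effective. 2023/06/01 is a Thursday and is not a listed holiday, so no roll-forward applies.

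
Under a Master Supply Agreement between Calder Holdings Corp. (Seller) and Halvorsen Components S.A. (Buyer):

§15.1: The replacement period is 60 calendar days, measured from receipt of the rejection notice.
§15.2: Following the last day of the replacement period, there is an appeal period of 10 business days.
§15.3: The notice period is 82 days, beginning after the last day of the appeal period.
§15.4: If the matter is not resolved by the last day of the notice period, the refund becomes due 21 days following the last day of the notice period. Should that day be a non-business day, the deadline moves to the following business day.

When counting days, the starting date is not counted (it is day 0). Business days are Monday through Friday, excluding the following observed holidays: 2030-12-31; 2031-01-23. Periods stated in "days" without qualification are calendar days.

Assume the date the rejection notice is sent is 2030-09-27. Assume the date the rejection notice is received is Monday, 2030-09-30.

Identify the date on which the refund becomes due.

Adding 60 calendar days to 2030-09-30 gives 2030-11-29, which is the last day of the replacement period.
From Friday, 2030-11-29, 10 business days (Dec 2, Dec 3, Dec 4, Dec 5, Dec 6, Dec 9, Dec 10, Dec 11, Dec 12, Dec 13, skipping weekends) brings us to Friday, 2030-12-13, which is the last day of the appeal period.
Adding 82 calendar days to 2030-12-13 gives 2031-03-05, which is the last day of the notice period.
Adding 21 calendar days to 2031-03-05 gives 2031-03-26, which is the date on which the refund becomes due. 2031-03-26 is a Wednesday and is not a listed holiday, so no roll-forward applies.

2031-03-26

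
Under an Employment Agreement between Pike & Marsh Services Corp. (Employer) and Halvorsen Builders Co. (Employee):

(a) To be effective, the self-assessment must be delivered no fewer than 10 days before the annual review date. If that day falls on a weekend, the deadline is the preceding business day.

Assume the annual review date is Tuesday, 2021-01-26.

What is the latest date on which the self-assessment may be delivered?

2021-01-15

Counting back 10 calendar days from 2021-01-26 gives 2021-01-16. That is a Saturday, so the deadline moves back to Friday, 2021-01-15.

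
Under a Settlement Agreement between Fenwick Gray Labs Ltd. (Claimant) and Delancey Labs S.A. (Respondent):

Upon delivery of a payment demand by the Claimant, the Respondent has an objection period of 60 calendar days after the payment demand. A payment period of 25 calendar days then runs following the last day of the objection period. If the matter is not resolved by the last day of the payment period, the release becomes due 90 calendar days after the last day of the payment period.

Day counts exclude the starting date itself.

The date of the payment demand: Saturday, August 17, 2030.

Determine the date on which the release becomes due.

Adding 60 calendar days to August 17, 2030 gives October 16, 2030, which is the last day of the objection period.
The last day of the payment period: 25 calendar days after October 16, 2030 is November 10, 2030.
The date on which the release becomes due: 90 calendar days after November 10, 2030 is February 8, 2031.

February 8, 2031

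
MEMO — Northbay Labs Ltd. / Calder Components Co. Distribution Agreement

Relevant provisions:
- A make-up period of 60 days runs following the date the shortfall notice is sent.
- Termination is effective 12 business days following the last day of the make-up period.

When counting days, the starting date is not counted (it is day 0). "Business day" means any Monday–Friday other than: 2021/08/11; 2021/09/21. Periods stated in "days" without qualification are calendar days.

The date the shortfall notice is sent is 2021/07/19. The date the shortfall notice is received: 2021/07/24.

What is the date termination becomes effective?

The last day of the make-up period: 60 calendar days after 2021/07/19 is 2021/09/17.
From Friday, 2021/09/17, 12 business days (Sep 20, Sep 22, Sep 23, Sep 24, …, Oct 4, Oct 5, Oct 6, skipping weekends and the listed holiday on Sep 21) brings us to Wednesday, 2021/10/06, which is the date termination becomes effective.

2021/10/06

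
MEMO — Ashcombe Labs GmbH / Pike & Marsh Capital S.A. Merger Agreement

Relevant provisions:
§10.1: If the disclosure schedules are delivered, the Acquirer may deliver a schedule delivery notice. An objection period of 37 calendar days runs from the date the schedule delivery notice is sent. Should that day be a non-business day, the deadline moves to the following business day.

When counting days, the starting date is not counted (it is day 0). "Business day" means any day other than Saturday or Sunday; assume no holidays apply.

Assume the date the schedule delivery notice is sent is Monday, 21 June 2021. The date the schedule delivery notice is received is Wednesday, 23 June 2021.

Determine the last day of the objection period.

28 July 2021

The last day of the objection period: 21 June 2021 + 37 days = 28 July 2021. 28 July 2021 is a Wednesday, so no roll-forward applies.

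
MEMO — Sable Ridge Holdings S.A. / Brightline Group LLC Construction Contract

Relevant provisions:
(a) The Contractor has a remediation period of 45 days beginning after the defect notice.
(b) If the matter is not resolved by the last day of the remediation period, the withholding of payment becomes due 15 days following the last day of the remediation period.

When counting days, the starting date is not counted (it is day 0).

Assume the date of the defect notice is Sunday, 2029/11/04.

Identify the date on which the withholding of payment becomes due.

2030/01/03

The last day of the remediation period: 45 calendar days after 2029/11/04 is 2029/12/19.
Adding 15 calendar days to 2029/12/19 gives 2030/01/03, which is the date on which the withholding of payment becomes due.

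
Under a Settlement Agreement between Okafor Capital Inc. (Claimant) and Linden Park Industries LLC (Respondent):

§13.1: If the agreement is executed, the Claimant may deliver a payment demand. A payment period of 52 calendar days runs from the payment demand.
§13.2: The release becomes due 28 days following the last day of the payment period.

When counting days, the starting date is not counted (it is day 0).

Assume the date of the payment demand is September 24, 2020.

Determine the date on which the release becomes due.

The last day of the payment period: September 24, 2020 + 52 days = November 15, 2020.
The date on which the release becomes due: 28 calendar days after November 15, 2020 is December 13, 2020.

December 13, 2020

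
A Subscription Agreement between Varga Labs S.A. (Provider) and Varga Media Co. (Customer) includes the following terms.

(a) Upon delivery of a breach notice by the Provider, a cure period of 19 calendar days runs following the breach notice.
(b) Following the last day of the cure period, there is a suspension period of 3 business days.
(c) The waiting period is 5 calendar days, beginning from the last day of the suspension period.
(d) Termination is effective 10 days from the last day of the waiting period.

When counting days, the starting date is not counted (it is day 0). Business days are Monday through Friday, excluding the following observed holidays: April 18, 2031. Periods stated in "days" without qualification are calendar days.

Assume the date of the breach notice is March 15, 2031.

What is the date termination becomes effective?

April 23, 2031

The last day of the cure period: 19 calendar days after March 15, 2031 is April 3, 2031.
From Thursday, April 3, 2031, 3 business days (Apr 4, Apr 7, Apr 8, skipping weekends) brings us to Tuesday, April 8, 2031, which is the last day of the suspension period.
The last day of the waiting period: April 8, 2031 + 5 days = April 13, 2031.
Adding 10 calendar days to April 13, 2031 gives April 23, 2031, which is the date termination becomes effective.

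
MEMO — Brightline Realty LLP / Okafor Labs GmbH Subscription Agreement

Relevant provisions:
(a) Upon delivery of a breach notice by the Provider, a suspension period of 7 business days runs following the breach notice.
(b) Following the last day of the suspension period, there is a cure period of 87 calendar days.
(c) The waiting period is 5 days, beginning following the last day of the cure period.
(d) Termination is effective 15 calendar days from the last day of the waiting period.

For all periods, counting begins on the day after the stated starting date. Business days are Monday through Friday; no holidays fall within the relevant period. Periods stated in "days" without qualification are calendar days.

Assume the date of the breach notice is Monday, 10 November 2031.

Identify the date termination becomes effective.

5 March 2032

From Monday, 10 November 2031, 7 business days (Nov 11, Nov 12, Nov 13, Nov 14, Nov 17, Nov 18, Nov 19, skipping weekends) brings us to Wednesday, 19 November 2031, which is the last day of the suspension period.
Adding 87 calendar days to 19 November 2031 gives 14 February 2032, which is the last day of the cure period.
Adding 5 calendar days to 14 February 2032 gives 19 February 2032, which is the last day of the waiting period.
Adding 15 calendar days to 19 February 2032 gives 5 March 2032, which is the date termination becomes effective.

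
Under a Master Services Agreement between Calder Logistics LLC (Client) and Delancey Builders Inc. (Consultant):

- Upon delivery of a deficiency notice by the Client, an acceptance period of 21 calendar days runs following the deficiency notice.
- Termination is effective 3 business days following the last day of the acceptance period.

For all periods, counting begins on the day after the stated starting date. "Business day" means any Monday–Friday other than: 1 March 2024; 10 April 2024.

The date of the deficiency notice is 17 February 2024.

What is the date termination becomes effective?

13 March 2024

The last day of the acceptance period: 17 February 2024 + 21 days = 9 March 2024.
From Saturday, 9 March 2024, 3 business days (Mar 11, Mar 12, Mar 13, skipping weekends) brings us to Wednesday, 13 March 2024, which is the date termination becomes effective.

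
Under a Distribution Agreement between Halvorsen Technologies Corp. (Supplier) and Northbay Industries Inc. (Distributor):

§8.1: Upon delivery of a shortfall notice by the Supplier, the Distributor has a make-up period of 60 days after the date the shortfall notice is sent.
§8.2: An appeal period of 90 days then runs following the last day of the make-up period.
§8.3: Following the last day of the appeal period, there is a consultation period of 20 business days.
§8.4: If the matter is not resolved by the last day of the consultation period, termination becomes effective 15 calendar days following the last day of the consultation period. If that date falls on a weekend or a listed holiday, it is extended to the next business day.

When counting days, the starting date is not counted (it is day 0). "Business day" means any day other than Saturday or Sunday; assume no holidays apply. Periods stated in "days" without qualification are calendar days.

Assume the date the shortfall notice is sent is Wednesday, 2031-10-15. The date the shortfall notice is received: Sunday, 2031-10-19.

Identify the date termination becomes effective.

The last day of the make-up period: 2031-10-15 + 60 days = 2031-12-14.
Adding 90 calendar days to 2031-12-14 gives 2032-03-13, which is the last day of the appeal period.
The last day of the consultation period: counting 20 business days from Saturday, 2032-03-13 (Mar 15, Mar 16, Mar 17, Mar 18, …, Apr 7, Apr 8, Apr 9, skipping weekends) reaches Friday, 2032-04-09.
The date termination becomes effective: 2032-04-09 + 15 days = 2032-04-24. That falls on a Saturday, so it rolls to the next business day, Monday, 2032-04-26.

2032-04-26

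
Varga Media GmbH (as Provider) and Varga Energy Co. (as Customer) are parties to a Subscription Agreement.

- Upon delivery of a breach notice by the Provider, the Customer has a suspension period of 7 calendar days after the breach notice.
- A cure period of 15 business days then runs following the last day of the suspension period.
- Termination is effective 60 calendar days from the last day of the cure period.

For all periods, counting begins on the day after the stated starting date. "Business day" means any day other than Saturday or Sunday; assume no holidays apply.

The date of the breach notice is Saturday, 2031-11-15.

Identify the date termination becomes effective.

The last day of the suspension period: 7 calendar days after 2031-11-15 is 2031-11-22.
The last day of the cure period: counting 15 business days from Saturday, 2031-11-22 (Nov 24, Nov 25, Nov 26, Nov 27, …, Dec 10, Dec 11, Dec 12, skipping weekends) reaches Friday, 2031-12-12.
The date termination becomes effective: 60 calendar days after 2031-12-12 is 2032-02-10.

2032-02-10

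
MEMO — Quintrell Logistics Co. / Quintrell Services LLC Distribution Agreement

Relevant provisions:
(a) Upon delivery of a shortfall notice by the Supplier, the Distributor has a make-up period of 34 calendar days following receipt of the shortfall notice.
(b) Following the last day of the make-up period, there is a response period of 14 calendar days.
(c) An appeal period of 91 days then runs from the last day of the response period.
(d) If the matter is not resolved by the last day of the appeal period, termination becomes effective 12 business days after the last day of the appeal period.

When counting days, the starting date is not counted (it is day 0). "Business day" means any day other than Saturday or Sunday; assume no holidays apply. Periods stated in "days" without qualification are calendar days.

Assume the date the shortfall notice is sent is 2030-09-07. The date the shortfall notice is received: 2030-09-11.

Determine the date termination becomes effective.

The last day of the make-up period: 2030-09-11 + 34 days = 2030-10-15.
The last day of the response period: 14 calendar days after 2030-10-15 is 2030-10-29.
Adding 91 calendar days to 2030-10-29 gives 2031-01-28, which is the last day of the appeal period.
The date termination becomes effective: 12 business days after Tuesday, 2031-01-28, skipping weekends — Jan 29, Jan 30, Jan 31, Feb 3, …, Feb 11, Feb 12, Feb 13 — lands on Thursday, 2031-02-13.

2031-02-13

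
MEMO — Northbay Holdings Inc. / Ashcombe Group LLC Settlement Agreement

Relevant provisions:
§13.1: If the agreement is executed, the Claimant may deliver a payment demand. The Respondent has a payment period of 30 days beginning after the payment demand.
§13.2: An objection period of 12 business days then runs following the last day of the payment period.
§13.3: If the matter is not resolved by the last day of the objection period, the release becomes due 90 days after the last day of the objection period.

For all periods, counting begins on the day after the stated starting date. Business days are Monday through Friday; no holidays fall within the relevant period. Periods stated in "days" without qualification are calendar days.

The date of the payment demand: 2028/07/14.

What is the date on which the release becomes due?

2028/11/27

The last day of the payment period: 2028/07/14 + 30 days = 2028/08/13.
The last day of the objection period: 12 business days after Sunday, 2028/08/13, skipping weekends — Aug 14, Aug 15, Aug 16, Aug 17, …, Aug 25, Aug 28, Aug 29 — lands on Tuesday, 2028/08/29.
The date on which the release becomes due: 2028/08/29 + 90 days = 2028/11/27.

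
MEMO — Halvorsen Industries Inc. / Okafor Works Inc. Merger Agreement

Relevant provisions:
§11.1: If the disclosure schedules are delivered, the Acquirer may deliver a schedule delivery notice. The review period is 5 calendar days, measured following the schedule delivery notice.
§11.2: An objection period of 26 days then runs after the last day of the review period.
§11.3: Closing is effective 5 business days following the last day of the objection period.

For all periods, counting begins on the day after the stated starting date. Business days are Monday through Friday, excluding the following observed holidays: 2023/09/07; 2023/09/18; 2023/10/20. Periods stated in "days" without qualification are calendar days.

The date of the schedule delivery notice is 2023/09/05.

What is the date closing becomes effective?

The last day of the review period: 2023/09/05 + 5 days = 2023/09/10.
The last day of the objection period: 26 calendar days after 2023/09/10 is 2023/10/06.
The date closing becomes effective: counting 5 business days from Friday, 2023/10/06 (Oct 9, Oct 10, Oct 11, Oct 12, Oct 13, skipping weekends) reaches Friday, 2023/10/13.

2023/10/13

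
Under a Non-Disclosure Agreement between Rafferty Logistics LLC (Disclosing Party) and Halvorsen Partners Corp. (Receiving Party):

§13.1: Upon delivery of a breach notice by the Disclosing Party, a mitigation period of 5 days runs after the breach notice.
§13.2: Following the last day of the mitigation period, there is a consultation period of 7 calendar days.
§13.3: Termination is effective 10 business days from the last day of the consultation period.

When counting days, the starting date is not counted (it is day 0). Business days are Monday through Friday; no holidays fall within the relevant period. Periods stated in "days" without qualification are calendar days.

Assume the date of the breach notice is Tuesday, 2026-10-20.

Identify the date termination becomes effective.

2026-11-13

The last day of the mitigation period: 5 calendar days after 2026-10-20 is 2026-10-25.
The last day of the consultation period: 2026-10-25 + 7 days = 2026-11-01.
The date termination becomes effective: 10 business days after Sunday, 2026-11-01, skipping weekends — Nov 2, Nov 3, Nov 4, Nov 5, Nov 6, Nov 9, Nov 10, Nov 11, Nov 12, Nov 13 — lands on Friday, 2026-11-13.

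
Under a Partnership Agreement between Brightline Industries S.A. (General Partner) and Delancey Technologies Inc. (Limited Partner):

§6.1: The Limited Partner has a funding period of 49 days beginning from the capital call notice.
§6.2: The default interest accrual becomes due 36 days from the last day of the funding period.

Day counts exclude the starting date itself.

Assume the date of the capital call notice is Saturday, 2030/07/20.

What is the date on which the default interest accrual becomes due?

2030/10/13

Adding 49 calendar days to 2030/07/20 gives 2030/09/07, which is the last day of the funding period.
The date on which the default interest accrual becomes due: 36 calendar days after 2030/09/07 is 2030/10/13.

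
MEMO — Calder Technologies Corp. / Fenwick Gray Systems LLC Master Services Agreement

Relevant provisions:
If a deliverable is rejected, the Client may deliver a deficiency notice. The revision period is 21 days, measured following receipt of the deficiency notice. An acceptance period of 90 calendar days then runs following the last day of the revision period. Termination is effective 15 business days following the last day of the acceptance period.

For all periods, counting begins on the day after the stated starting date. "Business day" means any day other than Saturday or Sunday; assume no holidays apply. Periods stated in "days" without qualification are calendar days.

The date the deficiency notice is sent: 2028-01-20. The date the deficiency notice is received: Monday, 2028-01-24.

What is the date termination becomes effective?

The last day of the revision period: 2028-01-24 + 21 days = 2028-02-14.
Adding 90 calendar days to 2028-02-14 gives 2028-05-14, which is the last day of the acceptance period.
The date termination becomes effective: 15 business days after Sunday, 2028-05-14, skipping weekends — May 15, May 16, May 17, May 18, …, May 31, Jun 1, Jun 2 — lands on Friday, 2028-06-02.

2028-06-02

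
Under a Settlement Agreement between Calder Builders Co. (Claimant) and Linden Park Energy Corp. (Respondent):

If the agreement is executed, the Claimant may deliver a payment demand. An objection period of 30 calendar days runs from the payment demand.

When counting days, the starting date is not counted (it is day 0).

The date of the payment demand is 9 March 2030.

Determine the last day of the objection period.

8 April 2030

The last day of the objection period: 9 March 2030 + 30 days = 8 April 2030.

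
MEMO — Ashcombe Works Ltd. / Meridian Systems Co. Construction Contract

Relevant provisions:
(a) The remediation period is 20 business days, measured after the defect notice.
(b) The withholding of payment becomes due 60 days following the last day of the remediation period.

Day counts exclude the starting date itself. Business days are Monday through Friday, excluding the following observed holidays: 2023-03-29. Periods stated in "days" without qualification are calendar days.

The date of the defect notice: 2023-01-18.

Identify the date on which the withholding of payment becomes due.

2023-04-16

The last day of the remediation period: 20 business days after Wednesday, 2023-01-18, skipping weekends — Jan 19, Jan 20, Jan 23, Jan 24, …, Feb 13, Feb 14, Feb 15 — lands on Wednesday, 2023-02-15.
The date on which the withholding of payment becomes due: 2023-02-15 + 60 days = 2023-04-16.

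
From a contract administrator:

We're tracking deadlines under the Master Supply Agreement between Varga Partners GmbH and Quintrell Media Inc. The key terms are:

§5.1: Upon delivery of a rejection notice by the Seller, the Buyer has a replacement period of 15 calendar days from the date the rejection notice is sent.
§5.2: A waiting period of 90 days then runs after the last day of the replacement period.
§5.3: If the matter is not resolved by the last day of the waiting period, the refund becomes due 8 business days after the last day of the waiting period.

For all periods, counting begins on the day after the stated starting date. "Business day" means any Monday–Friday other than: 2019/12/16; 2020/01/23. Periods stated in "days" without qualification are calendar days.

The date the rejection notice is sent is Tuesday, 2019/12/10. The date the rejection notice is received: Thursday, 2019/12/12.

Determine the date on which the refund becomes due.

Adding 15 calendar days to 2019/12/10 gives 2019/12/25, which is the last day of the replacement period.
Adding 90 calendar days to 2019/12/25 gives 2020/03/24, which is the last day of the waiting period.
The date on which the refund becomes due: 8 business days after Tuesday, 2020/03/24, skipping weekends — Mar 25, Mar 26, Mar 27, Mar 30, Mar 31, Apr 1, Apr 2, Apr 3 — lands on Friday, 2020/04/03.

2020/04/03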